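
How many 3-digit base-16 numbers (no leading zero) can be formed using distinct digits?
First digit: 15 choices (nonzero). Then descending: 15 × 15 × 14 = 3150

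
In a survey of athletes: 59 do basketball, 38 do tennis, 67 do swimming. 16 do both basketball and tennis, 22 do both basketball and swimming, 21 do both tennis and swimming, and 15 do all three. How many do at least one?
|A∪B∪C| = 59+38+67-16-22-21+15 = 120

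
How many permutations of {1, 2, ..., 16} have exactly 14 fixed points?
Choose the 14 fixed points C(16,14) = 120, derange the rest: !2 = Σ_{j=0}^{2} (-1)^j·2!/j! = 2 - 2 + 1 = 1. Product = 120 × 1 = 120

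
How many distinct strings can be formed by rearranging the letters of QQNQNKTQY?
9! / (1! × 4! × 2! × 1! × 1!) = 7560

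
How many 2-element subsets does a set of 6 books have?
C(6,2) = 6!/(2!×4!) = 15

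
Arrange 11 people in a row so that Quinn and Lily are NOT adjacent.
Total - adjacent = 11! - (11-1)!×2 = 39916800 - 7257600 = 32659200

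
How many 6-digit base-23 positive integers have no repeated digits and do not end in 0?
Last digit: 22 nonzero choices. First digit: 21 (nonzero, ≠last). Middle 4: P(21,4) = 143640. Total = 66361680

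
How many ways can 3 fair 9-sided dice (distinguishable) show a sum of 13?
Coefficient of x^13 in (x + x² + ... + x^9)^3. By inclusion-exclusion on dice exceeding 9: Σ_j (-1)^j C(3,j)·C(13-1-9j, 2) = C(3,0)·C(12,2) - C(3,1)·C(3,2) = 1·66 - 3·3 = 57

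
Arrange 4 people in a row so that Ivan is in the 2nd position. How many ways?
Fix one position: (4-1)! = 6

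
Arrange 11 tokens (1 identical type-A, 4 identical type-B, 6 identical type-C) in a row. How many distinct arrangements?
11! / (1! × 4! × 6!) = 2310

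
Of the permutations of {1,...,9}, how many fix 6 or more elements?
Exactly j fixed points: C(9,j)·!(9-j); sum over j ≥ 6 (derangement numbers via !m = (m-1)·(!(m-1) + !(m-2)): !0..!3 = 1, 0, 1, 2). Σ_{j=6}^{9} C(9,j)·!(9-j) = C(9,6)·!3 + C(9,7)·!2 + C(9,8)·!1 + C(9,9)·!0 = 84·2 + 36·1 + 9·0 + 1·1 = 205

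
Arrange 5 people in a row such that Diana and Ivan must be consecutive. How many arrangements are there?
Treat the 2 as one block: (5-2+1)! × 2! = 24 × 2 = 48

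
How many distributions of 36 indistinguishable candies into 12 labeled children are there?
C(36+12-1, 12-1) = C(47, 11) = 17417133617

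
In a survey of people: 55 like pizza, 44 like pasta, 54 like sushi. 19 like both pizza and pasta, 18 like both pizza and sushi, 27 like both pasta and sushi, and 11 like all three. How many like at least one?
|A∪B∪C| = 55+44+54-19-18-27+11 = 100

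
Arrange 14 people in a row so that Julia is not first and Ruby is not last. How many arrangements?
By inclusion-exclusion: 14! - 2×(14-1)! + (14-2)! = 87178291200 - 12454041600 + 479001600 = 75203251200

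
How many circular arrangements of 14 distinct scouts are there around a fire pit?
Circular: fix one position, arrange the rest. (14-1)! = 6227020800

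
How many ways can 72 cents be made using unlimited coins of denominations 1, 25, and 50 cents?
Coefficient of x^72 in 1/(1-x^1) · 1/(1-x^25) · 1/(1-x^50). Case on j = number of 50-cent coins (j = 0..1); remainder r = 72 - 50j is made from {1,25} in ⌊r/25⌋+1 ways. r = 72, 22 → 3 + 1 = 4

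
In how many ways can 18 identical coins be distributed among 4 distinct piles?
C(18+4-1, 4-1) = C(21, 3) = 1330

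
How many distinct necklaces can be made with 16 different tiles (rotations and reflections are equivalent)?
(16-1)!/2 = 1307674368000/2 = 653837184000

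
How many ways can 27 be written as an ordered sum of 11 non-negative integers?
C(27+11-1, 11-1) = C(37, 10) = 348330136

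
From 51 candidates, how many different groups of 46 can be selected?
C(51,46) = 51!/(46!×5!) = 2349060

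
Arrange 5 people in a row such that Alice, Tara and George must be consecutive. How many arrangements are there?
Treat the 3 as one block: (5-3+1)! × 3! = 6 × 6 = 36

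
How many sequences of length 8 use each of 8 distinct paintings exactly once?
8! = 40320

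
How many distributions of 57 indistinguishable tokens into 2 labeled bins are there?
C(57+2-1, 2-1) = C(58, 1) = 58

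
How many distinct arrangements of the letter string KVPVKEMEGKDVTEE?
15! / (3! × 1! × 1! × 4! × 1! × 1! × 1! × 3!) = 1513512000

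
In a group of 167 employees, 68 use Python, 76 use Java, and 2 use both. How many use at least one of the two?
|A∪B| = |A| + |B| - |A∩B| = 68 + 76 - 2 = 142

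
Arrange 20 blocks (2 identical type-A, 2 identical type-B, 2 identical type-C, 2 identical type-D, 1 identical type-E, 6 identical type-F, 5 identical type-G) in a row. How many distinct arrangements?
20! / (2! × 2! × 2! × 2! × 1! × 6! × 5!) = 1759911753600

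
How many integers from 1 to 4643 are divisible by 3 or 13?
⌊4643/3⌋ + ⌊4643/13⌋ - ⌊4643/39⌋ = 1547 + 357 - 119 = 1785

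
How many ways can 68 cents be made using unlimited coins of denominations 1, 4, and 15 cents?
Coefficient of x^68 in 1/(1-x^1) · 1/(1-x^4) · 1/(1-x^15). Case on j = number of 15-cent coins (j = 0..4); remainder r = 68 - 15j is made from {1,4} in ⌊r/4⌋+1 ways. r = 68, 53, 38, 23, 8 → 18 + 14 + 10 + 6 + 3 = 51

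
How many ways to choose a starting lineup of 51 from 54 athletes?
C(54,51) = 54!/(51!×3!) = 24804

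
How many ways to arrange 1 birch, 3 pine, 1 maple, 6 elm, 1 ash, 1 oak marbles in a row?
13! / (1! × 3! × 1! × 6! × 1! × 1!) = 1441440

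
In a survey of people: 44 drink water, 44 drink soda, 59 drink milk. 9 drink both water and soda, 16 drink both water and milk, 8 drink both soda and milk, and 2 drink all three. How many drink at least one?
|A∪B∪C| = 44+44+59-9-16-8+2 = 116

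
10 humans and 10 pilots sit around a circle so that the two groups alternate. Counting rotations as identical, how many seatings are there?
Fix one of the humans: (10-1)! ways for the remaining humans, × 10! ways for the pilots = 362880 × 3628800 = 1316818944000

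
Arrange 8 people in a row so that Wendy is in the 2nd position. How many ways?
Fix one position: (8-1)! = 5040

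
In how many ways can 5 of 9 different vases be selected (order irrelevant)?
C(9,5) = 9!/(5!×4!) = 126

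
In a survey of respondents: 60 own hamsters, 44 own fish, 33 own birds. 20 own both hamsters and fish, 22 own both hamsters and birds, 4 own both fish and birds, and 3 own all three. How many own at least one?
|A∪B∪C| = 60+44+33-20-22-4+3 = 94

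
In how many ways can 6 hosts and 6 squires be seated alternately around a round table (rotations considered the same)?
Fix one of the hosts: (6-1)! ways for the remaining hosts, × 6! ways for the squires = 120 × 720 = 86400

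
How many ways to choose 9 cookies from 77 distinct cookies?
C(77,9) = 77!/(9!×68!) = 161322559475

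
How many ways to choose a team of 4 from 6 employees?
C(6,4) = 6!/(4!×2!) = 15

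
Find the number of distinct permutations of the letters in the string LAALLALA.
8! / (4! × 4!) = 70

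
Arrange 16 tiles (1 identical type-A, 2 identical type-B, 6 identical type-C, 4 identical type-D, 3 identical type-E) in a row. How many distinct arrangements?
16! / (1! × 2! × 6! × 4! × 3!) = 100900800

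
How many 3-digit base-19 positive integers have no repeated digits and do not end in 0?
Last digit: 18 nonzero choices. First digit: 17 (nonzero, ≠last). Middle 1: P(17,1) = 17. Total = 5202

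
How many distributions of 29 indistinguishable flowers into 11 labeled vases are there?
C(29+11-1, 11-1) = C(39, 10) = 635745396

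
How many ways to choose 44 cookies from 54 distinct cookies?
C(54,44) = 54!/(44!×10!) = 23930713170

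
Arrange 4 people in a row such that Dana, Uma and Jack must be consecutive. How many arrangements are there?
Treat the 3 as one block: (4-3+1)! × 3! = 2 × 6 = 12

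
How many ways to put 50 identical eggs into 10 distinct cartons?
C(50+10-1, 10-1) = C(59, 9) = 12565671261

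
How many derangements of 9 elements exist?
!9 = Σ_{j=0}^{9} (-1)^j·9!/j! = 362880 - 362880 + 181440 - 60480 + 15120 - 3024 + 504 - 72 + 9 - 1 = 133496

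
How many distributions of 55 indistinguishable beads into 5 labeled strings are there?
C(55+5-1, 5-1) = C(59, 4) = 455126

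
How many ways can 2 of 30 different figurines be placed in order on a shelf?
P(30,2) = 30!/(30-2)! = 870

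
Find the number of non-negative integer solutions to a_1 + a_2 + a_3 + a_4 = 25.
C(25+4-1, 4-1) = C(28, 3) = 3276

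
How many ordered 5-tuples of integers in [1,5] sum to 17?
Coefficient of x^17 in (x + x² + ... + x^5)^5. By inclusion-exclusion on dice exceeding 5: Σ_j (-1)^j C(5,j)·C(17-1-5j, 4) = C(5,0)·C(16,4) - C(5,1)·C(11,4) + C(5,2)·C(6,4) = 1·1820 - 5·330 + 10·15 = 320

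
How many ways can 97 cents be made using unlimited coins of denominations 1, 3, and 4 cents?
Coefficient of x^97 in 1/(1-x^1) · 1/(1-x^3) · 1/(1-x^4). Case on j = number of 4-cent coins (j = 0..24); remainder r = 97 - 4j is made from {1,3} in ⌊r/3⌋+1 ways. r = 97, 93, 89, 85, 81, 77, 73, 69, 65, 61, 57, 53, 49, 45, 41, 37, 33, 29, 25, 21, 17, 13, 9, 5, 1 → 33 + 32 + 30 + 29 + 28 + 26 + 25 + 24 + 22 + 21 + 20 + 18 + 17 + 16 + 14 + 13 + 12 + 10 + 9 + 8 + 6 + 5 + 4 + 2 + 1 = 425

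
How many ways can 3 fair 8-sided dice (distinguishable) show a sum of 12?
Coefficient of x^12 in (x + x² + ... + x^8)^3. By inclusion-exclusion on dice exceeding 8: Σ_j (-1)^j C(3,j)·C(12-1-8j, 2) = C(3,0)·C(11,2) - C(3,1)·C(3,2) = 1·55 - 3·3 = 46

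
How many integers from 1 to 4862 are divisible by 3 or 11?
⌊4862/3⌋ + ⌊4862/11⌋ - ⌊4862/33⌋ = 1620 + 442 - 147 = 1915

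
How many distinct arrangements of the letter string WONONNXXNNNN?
12! / (7! × 1! × 2! × 2!) = 23760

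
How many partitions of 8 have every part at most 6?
Let r_j(i) = number of partitions of i into parts ≤ j, for i = 0..8. r_1(i) = 1 for all i; r_j(i) = r_{j-1}(i) + r_j(i-j). Rows j = 2..6: ≤2: 1 1 2 2 3 3 4 4 5; ≤3: 1 1 2 3 4 5 7 8 10; ≤4: 1 1 2 3 5 6 9 11 15; ≤5: 1 1 2 3 5 7 10 13 18; ≤6: 1 1 2 3 5 7 11 14 20. r_6(8) = 20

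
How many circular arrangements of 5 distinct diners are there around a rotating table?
Circular: fix one position, arrange the rest. (5-1)! = 24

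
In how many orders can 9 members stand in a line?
9! = 362880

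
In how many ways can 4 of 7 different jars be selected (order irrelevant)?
C(7,4) = 7!/(4!×3!) = 35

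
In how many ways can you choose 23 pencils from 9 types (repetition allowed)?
C(23+9-1, 9-1) = C(31, 8) = 7888725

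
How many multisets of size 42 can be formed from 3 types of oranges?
C(42+3-1, 3-1) = C(44, 2) = 946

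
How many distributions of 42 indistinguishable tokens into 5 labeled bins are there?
C(42+5-1, 5-1) = C(46, 4) = 163185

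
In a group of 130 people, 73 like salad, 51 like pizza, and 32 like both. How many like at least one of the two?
|A∪B| = |A| + |B| - |A∩B| = 73 + 51 - 32 = 92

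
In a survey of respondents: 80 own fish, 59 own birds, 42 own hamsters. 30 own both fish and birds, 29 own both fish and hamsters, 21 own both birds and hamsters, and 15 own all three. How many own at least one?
|A∪B∪C| = 80+59+42-30-29-21+15 = 116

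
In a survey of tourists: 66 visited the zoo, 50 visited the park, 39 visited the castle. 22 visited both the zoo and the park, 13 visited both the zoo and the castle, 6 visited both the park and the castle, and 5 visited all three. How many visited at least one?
|A∪B∪C| = 66+50+39-22-13-6+5 = 119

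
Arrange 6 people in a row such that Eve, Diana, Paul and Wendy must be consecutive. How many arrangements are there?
Treat the 4 as one block: (6-4+1)! × 4! = 6 × 24 = 144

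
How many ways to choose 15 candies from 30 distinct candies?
C(30,15) = 30!/(15!×15!) = 155117520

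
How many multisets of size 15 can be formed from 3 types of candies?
C(15+3-1, 3-1) = C(17, 2) = 136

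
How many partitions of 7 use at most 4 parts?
By conjugation, equals partitions of 7 into parts ≤ 4. Let r_j(i) = number of partitions of i into parts ≤ j, for i = 0..7. r_1(i) = 1 for all i; r_j(i) = r_{j-1}(i) + r_j(i-j). Rows j = 2..4: ≤2: 1 1 2 2 3 3 4 4; ≤3: 1 1 2 3 4 5 7 8; ≤4: 1 1 2 3 5 6 9 11. r_4(7) = 11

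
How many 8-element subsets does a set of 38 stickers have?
C(38,8) = 38!/(8!×30!) = 48903492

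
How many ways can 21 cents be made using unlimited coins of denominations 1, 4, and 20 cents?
Coefficient of x^21 in 1/(1-x^1) · 1/(1-x^4) · 1/(1-x^20). Case on j = number of 20-cent coins (j = 0..1); remainder r = 21 - 20j is made from {1,4} in ⌊r/4⌋+1 ways. r = 21, 1 → 6 + 1 = 7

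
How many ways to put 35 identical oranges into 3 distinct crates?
C(35+3-1, 3-1) = C(37, 2) = 666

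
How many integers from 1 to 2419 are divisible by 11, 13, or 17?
⌊2419/11⌋+⌊2419/13⌋+⌊2419/17⌋ - ⌊2419/143⌋-⌊2419/187⌋-⌊2419/221⌋ + ⌊2419/2431⌋ = 219+186+142 - 16-12-10 + 0 = 509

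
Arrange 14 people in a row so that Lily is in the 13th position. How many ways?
Fix one position: (14-1)! = 6227020800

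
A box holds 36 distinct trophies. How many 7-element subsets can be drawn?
C(36,7) = 36!/(7!×29!) = 8347680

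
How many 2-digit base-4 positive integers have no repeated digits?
First digit: 3 choices (nonzero). Then descending: 3 × 3 = 9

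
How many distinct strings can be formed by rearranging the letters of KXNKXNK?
7! / (2! × 3! × 2!) = 210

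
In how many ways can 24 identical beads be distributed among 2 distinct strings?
C(24+2-1, 2-1) = C(25, 1) = 25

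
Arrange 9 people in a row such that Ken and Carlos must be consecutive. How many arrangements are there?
Treat the 2 as one block: (9-2+1)! × 2! = 40320 × 2 = 80640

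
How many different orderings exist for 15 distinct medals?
15! = 1307674368000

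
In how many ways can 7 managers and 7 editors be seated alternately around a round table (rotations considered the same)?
Fix one of the managers: (7-1)! ways for the remaining managers, × 7! ways for the editors = 720 × 5040 = 3628800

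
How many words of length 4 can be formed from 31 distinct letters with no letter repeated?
P(31,4) = 31!/(31-4)! = 755160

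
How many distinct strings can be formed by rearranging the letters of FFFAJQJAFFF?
11! / (6! × 2! × 1! × 2!) = 13860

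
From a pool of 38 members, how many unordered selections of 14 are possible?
C(38,14) = 38!/(14!×24!) = 9669554100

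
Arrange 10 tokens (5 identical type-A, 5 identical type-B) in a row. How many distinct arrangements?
10! / (5! × 5!) = 252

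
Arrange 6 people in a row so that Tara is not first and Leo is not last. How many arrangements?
By inclusion-exclusion: 6! - 2×(6-1)! + (6-2)! = 720 - 240 + 24 = 504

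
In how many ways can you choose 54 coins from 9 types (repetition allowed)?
C(54+9-1, 9-1) = C(62, 8) = 3381098545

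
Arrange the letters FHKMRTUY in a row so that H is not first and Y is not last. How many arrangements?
By inclusion-exclusion: 8! - 2×(8-1)! + (8-2)! = 40320 - 10080 + 720 = 30960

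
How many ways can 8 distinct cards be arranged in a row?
8! = 40320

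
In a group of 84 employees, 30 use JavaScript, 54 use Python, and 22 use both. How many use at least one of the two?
|A∪B| = |A| + |B| - |A∩B| = 30 + 54 - 22 = 62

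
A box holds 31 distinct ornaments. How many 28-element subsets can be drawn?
C(31,28) = 31!/(28!×3!) = 4495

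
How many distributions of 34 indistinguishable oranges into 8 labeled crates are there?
C(34+8-1, 8-1) = C(41, 7) = 22481940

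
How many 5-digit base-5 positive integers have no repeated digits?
First digit: 4 choices (nonzero). Then descending: 4 × 4 × 3 × 2 × 1 = 96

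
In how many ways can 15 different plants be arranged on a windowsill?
15! = 1307674368000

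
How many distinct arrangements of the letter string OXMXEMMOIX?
10! / (2! × 1! × 3! × 3! × 1!) = 50400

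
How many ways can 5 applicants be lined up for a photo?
5! = 120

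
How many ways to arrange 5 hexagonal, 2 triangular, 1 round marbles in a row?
8! / (5! × 2! × 1!) = 168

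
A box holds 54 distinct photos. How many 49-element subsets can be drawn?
C(54,49) = 54!/(49!×5!) = 3162510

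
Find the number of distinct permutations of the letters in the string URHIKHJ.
7! / (1! × 1! × 1! × 1! × 1! × 2!) = 2520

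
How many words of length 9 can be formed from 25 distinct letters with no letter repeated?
P(25,9) = 25!/(25-9)! = 741354768000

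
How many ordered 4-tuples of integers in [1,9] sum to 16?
Coefficient of x^16 in (x + x² + ... + x^9)^4. By inclusion-exclusion on dice exceeding 9: Σ_j (-1)^j C(4,j)·C(16-1-9j, 3) = C(4,0)·C(15,3) - C(4,1)·C(6,3) = 1·455 - 4·20 = 375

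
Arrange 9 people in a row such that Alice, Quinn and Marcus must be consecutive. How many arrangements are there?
Treat the 3 as one block: (9-3+1)! × 3! = 5040 × 6 = 30240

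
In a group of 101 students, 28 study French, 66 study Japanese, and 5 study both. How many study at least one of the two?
|A∪B| = |A| + |B| - |A∩B| = 28 + 66 - 5 = 89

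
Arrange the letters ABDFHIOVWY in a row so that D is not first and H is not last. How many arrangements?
By inclusion-exclusion: 10! - 2×(10-1)! + (10-2)! = 3628800 - 725760 + 40320 = 2943360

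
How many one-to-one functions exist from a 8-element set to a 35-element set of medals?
P(35,8) = 35!/(35-8)! = 948964262400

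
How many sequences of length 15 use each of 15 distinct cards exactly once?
15! = 1307674368000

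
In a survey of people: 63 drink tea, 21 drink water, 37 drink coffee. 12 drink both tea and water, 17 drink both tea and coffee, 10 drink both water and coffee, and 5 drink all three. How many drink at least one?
|A∪B∪C| = 63+21+37-12-17-10+5 = 87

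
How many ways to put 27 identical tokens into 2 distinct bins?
C(27+2-1, 2-1) = C(28, 1) = 28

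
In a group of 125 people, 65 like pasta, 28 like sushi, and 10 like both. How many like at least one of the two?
|A∪B| = |A| + |B| - |A∩B| = 65 + 28 - 10 = 83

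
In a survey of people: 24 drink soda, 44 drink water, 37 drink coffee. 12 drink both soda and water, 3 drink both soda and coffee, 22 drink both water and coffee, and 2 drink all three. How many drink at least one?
|A∪B∪C| = 24+44+37-12-3-22+2 = 70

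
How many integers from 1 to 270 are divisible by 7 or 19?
⌊270/7⌋ + ⌊270/19⌋ - ⌊270/133⌋ = 38 + 14 - 2 = 50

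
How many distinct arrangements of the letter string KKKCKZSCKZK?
11! / (2! × 1! × 2! × 6!) = 13860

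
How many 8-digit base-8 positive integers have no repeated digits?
First digit: 7 choices (nonzero). Then descending: 7 × 7 × 6 × 5 × 4 × 3 × 2 × 1 = 35280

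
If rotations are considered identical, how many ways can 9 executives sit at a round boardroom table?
Circular: fix one position, arrange the rest. (9-1)! = 40320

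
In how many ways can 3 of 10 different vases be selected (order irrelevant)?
C(10,3) = 10!/(3!×7!) = 120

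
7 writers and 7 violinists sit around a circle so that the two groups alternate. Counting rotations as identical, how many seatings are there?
Fix one of the writers: (7-1)! ways for the remaining writers, × 7! ways for the violinists = 720 × 5040 = 3628800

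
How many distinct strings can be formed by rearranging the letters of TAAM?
4! / (1! × 1! × 2!) = 12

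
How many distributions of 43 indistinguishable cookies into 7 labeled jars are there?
C(43+7-1, 7-1) = C(49, 6) = 13983816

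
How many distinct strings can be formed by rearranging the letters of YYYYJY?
6! / (5! × 1!) = 6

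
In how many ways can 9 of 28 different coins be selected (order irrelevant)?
C(28,9) = 28!/(9!×19!) = 6906900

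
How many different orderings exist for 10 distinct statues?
10! = 3628800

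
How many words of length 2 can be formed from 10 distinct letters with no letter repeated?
P(10,2) = 10!/(10-2)! = 90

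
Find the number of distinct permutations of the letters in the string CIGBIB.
6! / (1! × 2! × 1! × 2!) = 180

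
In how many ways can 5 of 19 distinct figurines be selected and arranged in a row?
P(19,5) = 19!/(19-5)! = 1395360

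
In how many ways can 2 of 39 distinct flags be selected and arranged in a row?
P(39,2) = 39!/(39-2)! = 1482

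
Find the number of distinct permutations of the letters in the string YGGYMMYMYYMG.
12! / (5! × 4! × 3!) = 27720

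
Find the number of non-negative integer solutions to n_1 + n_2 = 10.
C(10+2-1, 2-1) = C(11, 1) = 11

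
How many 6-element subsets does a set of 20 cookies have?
C(20,6) = 20!/(6!×14!) = 38760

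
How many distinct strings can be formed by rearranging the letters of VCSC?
4! / (1! × 2! × 1!) = 12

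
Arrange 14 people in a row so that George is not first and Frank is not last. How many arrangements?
By inclusion-exclusion: 14! - 2×(14-1)! + (14-2)! = 87178291200 - 12454041600 + 479001600 = 75203251200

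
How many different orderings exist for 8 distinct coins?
8! = 40320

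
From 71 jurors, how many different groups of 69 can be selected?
C(71,69) = 71!/(69!×2!) = 2485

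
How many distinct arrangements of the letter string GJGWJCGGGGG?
11! / (1! × 1! × 2! × 7!) = 3960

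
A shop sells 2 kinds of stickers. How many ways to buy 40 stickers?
C(40+2-1, 2-1) = C(41, 1) = 41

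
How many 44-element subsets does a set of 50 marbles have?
C(50,44) = 50!/(44!×6!) = 15890700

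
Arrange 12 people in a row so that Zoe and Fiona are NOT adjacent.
Total - adjacent = 12! - (12-1)!×2 = 479001600 - 79833600 = 399168000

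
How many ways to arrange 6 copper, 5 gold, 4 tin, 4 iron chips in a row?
19! / (6! × 5! × 4! × 4!) = 2444321880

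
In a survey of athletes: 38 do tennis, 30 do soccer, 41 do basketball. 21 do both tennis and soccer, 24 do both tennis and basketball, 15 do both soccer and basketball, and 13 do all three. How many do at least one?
|A∪B∪C| = 38+30+41-21-24-15+13 = 62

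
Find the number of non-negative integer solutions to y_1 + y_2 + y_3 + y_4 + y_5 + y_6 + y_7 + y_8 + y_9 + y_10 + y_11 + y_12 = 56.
C(56+12-1, 12-1) = C(67, 11) = 1285063345176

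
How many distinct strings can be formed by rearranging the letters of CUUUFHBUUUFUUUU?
15! / (1! × 1! × 1! × 10! × 2!) = 180180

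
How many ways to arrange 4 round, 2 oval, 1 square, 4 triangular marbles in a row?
11! / (4! × 2! × 1! × 4!) = 34650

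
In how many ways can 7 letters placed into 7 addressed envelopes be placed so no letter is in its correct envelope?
!7 = Σ_{j=0}^{7} (-1)^j·7!/j! = 5040 - 5040 + 2520 - 840 + 210 - 42 + 7 - 1 = 1854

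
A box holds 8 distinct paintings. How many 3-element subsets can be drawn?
C(8,3) = 8!/(3!×5!) = 56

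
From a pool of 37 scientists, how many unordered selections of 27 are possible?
C(37,27) = 37!/(27!×10!) = 348330136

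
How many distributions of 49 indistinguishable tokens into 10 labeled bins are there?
C(49+10-1, 10-1) = C(58, 9) = 10648873950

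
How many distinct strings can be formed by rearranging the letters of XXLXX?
5! / (1! × 4!) = 5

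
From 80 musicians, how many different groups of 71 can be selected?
C(80,71) = 80!/(71!×9!) = 231900297200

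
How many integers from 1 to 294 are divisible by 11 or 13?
⌊294/11⌋ + ⌊294/13⌋ - ⌊294/143⌋ = 26 + 22 - 2 = 46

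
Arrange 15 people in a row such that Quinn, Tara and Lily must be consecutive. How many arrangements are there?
Treat the 3 as one block: (15-3+1)! × 3! = 6227020800 × 6 = 37362124800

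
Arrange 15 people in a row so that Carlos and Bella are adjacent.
Treat as block: (15-1)! × 2! = 87178291200 × 2 = 174356582400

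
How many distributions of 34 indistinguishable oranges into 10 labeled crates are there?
C(34+10-1, 10-1) = C(43, 9) = 563921995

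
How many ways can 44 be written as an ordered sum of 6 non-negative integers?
C(44+6-1, 6-1) = C(49, 5) = 1906884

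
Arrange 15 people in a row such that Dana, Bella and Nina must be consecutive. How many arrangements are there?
Treat the 3 as one block: (15-3+1)! × 3! = 6227020800 × 6 = 37362124800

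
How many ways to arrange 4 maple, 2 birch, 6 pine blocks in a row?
12! / (4! × 2! × 6!) = 13860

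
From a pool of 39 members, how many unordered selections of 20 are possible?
C(39,20) = 39!/(20!×19!) = 68923264410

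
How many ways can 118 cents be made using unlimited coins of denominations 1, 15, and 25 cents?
Coefficient of x^118 in 1/(1-x^1) · 1/(1-x^15) · 1/(1-x^25). Case on j = number of 25-cent coins (j = 0..4); remainder r = 118 - 25j is made from {1,15} in ⌊r/15⌋+1 ways. r = 118, 93, 68, 43, 18 → 8 + 7 + 5 + 3 + 2 = 25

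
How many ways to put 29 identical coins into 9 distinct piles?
C(29+9-1, 9-1) = C(37, 8) = 38608020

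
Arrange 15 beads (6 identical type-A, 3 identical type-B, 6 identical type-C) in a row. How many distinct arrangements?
15! / (6! × 3! × 6!) = 420420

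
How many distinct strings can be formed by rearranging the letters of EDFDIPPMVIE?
11! / (1! × 2! × 1! × 2! × 1! × 2! × 2!) = 2494800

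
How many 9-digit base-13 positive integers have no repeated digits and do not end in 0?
Last digit: 12 nonzero choices. First digit: 11 (nonzero, ≠last). Middle 7: P(11,7) = 1663200. Total = 219542400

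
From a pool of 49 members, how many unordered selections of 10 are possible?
C(49,10) = 49!/(10!×39!) = 8217822536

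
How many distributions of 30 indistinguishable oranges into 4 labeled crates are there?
C(30+4-1, 4-1) = C(33, 3) = 5456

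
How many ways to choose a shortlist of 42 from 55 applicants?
C(55,42) = 55!/(42!×13!) = 1451182990950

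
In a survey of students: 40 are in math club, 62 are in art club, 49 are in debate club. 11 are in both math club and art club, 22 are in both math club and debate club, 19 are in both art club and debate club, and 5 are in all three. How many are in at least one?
|A∪B∪C| = 40+62+49-11-22-19+5 = 104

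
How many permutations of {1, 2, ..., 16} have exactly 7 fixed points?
Choose the 7 fixed points C(16,7) = 11440, derange the rest: !9 = Σ_{j=0}^{9} (-1)^j·9!/j! = 362880 - 362880 + 181440 - 60480 + 15120 - 3024 + 504 - 72 + 9 - 1 = 133496. Product = 11440 × 133496 = 1527194240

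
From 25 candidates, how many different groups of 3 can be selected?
C(25,3) = 25!/(3!×22!) = 2300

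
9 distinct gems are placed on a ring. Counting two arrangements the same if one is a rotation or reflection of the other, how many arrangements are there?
(9-1)!/2 = 40320/2 = 20160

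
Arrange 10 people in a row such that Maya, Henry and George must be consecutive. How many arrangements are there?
Treat the 3 as one block: (10-3+1)! × 3! = 40320 × 6 = 241920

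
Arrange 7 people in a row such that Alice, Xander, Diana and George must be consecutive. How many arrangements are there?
Treat the 4 as one block: (7-4+1)! × 4! = 24 × 24 = 576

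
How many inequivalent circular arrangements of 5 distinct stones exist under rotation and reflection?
(5-1)!/2 = 24/2 = 12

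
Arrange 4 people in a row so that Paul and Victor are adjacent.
Treat as block: (4-1)! × 2! = 6 × 2 = 12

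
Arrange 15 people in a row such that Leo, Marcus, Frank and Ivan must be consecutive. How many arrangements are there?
Treat the 4 as one block: (15-4+1)! × 4! = 479001600 × 24 = 11496038400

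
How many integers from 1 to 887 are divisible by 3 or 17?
⌊887/3⌋ + ⌊887/17⌋ - ⌊887/51⌋ = 295 + 52 - 17 = 330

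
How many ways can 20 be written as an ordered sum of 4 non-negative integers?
C(20+4-1, 4-1) = C(23, 3) = 1771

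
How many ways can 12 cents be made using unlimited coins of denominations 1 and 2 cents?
Coefficient of x^12 in 1/(1-x^1) · 1/(1-x^2). Use j coins of 2 for j = 0..⌊12/2⌋ = 6, the rest in 1s: 6 + 1 = 7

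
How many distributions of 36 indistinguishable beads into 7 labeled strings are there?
C(36+7-1, 7-1) = C(42, 6) = 5245786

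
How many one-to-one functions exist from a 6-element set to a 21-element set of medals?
P(21,6) = 21!/(21-6)! = 39070080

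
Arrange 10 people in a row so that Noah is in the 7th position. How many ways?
Fix one position: (10-1)! = 362880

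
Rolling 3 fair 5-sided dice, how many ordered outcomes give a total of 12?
Coefficient of x^12 in (x + x² + ... + x^5)^3. By inclusion-exclusion on dice exceeding 5: Σ_j (-1)^j C(3,j)·C(12-1-5j, 2) = C(3,0)·C(11,2) - C(3,1)·C(6,2) = 1·55 - 3·15 = 10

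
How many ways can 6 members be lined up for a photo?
6! = 720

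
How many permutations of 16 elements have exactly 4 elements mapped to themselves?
Choose the 4 fixed points C(16,4) = 1820, derange the rest: !12 = Σ_{j=0}^{12} (-1)^j·12!/j! = 479001600 - 479001600 + 239500800 - 79833600 + 19958400 - 3991680 + 665280 - 95040 + 11880 - 1320 + 132 - 12 + 1 = 176214841. Product = 1820 × 176214841 = 320711010620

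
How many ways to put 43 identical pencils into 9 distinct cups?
C(43+9-1, 9-1) = C(51, 8) = 636763050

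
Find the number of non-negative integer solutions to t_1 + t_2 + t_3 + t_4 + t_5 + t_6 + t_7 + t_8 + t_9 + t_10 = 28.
C(28+10-1, 10-1) = C(37, 9) = 124403620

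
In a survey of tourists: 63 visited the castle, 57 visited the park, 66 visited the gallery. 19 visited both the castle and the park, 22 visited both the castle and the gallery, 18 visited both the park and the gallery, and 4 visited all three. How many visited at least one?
|A∪B∪C| = 63+57+66-19-22-18+4 = 131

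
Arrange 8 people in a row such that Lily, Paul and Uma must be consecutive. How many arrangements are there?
Treat the 3 as one block: (8-3+1)! × 3! = 720 × 6 = 4320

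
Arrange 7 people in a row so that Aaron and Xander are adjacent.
Treat as block: (7-1)! × 2! = 720 × 2 = 1440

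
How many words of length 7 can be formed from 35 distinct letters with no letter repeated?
P(35,7) = 35!/(35-7)! = 33891580800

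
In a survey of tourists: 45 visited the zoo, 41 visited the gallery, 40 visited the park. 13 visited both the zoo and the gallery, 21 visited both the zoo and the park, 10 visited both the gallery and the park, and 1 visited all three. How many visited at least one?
|A∪B∪C| = 45+41+40-13-21-10+1 = 83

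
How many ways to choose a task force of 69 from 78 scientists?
C(78,69) = 78!/(69!×9!) = 182364632450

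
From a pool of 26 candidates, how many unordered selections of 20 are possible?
C(26,20) = 26!/(20!×6!) = 230230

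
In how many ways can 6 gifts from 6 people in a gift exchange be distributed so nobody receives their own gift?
!6 = Σ_{j=0}^{6} (-1)^j·6!/j! = 720 - 720 + 360 - 120 + 30 - 6 + 1 = 265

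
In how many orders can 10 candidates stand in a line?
10! = 3628800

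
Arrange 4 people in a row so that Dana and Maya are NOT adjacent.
Total - adjacent = 4! - (4-1)!×2 = 24 - 12 = 12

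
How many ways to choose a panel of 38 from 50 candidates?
C(50,38) = 50!/(38!×12!) = 121399651100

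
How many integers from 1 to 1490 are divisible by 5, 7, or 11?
⌊1490/5⌋+⌊1490/7⌋+⌊1490/11⌋ - ⌊1490/35⌋-⌊1490/55⌋-⌊1490/77⌋ + ⌊1490/385⌋ = 298+212+135 - 42-27-19 + 3 = 560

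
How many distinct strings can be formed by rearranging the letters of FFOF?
4! / (3! × 1!) = 4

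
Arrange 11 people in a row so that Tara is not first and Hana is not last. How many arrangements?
By inclusion-exclusion: 11! - 2×(11-1)! + (11-2)! = 39916800 - 7257600 + 362880 = 33022080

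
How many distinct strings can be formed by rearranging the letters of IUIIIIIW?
8! / (1! × 1! × 6!) = 56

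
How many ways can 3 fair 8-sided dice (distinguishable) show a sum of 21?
Coefficient of x^21 in (x + x² + ... + x^8)^3. By inclusion-exclusion on dice exceeding 8: Σ_j (-1)^j C(3,j)·C(21-1-8j, 2) = C(3,0)·C(20,2) - C(3,1)·C(12,2) + C(3,2)·C(4,2) = 1·190 - 3·66 + 3·6 = 10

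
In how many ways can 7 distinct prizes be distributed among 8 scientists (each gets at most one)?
P(8,7) = 8!/(8-7)! = 40320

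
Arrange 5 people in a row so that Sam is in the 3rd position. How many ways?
Fix one position: (5-1)! = 24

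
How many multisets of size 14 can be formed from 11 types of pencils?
C(14+11-1, 11-1) = C(24, 10) = 1961256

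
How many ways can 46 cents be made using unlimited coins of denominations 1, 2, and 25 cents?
Coefficient of x^46 in 1/(1-x^1) · 1/(1-x^2) · 1/(1-x^25). Case on j = number of 25-cent coins (j = 0..1); remainder r = 46 - 25j is made from {1,2} in ⌊r/2⌋+1 ways. r = 46, 21 → 24 + 11 = 35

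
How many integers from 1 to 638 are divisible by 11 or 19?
⌊638/11⌋ + ⌊638/19⌋ - ⌊638/209⌋ = 58 + 33 - 3 = 88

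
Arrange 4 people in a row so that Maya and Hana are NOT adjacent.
Total - adjacent = 4! - (4-1)!×2 = 24 - 12 = 12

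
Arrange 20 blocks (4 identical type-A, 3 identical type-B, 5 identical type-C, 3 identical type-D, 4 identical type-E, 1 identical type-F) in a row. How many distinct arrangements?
20! / (4! × 3! × 5! × 3! × 4! × 1!) = 977728752000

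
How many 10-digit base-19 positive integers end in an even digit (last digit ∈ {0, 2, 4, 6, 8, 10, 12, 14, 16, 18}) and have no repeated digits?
Last∈{0,2,4,6,8,10,12,14,16,18}. Last=0: 17643225600. Last nonzero: 9×17×P(17,8) = 149967417600. Total = 167610643200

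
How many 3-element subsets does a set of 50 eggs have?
C(50,3) = 50!/(3!×47!) = 19600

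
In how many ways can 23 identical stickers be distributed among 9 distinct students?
C(23+9-1, 9-1) = C(31, 8) = 7888725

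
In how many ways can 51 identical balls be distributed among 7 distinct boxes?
C(51+7-1, 7-1) = C(57, 6) = 36288252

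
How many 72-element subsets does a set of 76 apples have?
C(76,72) = 76!/(72!×4!) = 1282975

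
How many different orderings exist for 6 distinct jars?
6! = 720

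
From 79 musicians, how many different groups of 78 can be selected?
C(79,78) = 79!/(78!×1!) = 79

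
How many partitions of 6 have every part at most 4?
Let r_j(i) = number of partitions of i into parts ≤ j, for i = 0..6. r_1(i) = 1 for all i; r_j(i) = r_{j-1}(i) + r_j(i-j). Rows j = 2..4: ≤2: 1 1 2 2 3 3 4; ≤3: 1 1 2 3 4 5 7; ≤4: 1 1 2 3 5 6 9. r_4(6) = 9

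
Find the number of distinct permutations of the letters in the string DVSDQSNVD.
9! / (1! × 1! × 2! × 3! × 2!) = 15120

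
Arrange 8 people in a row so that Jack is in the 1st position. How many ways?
Fix one position: (8-1)! = 5040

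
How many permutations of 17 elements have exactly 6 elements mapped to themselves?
Choose the 6 fixed points C(17,6) = 12376, derange the rest: !11 = Σ_{j=0}^{11} (-1)^j·11!/j! = 39916800 - 39916800 + 19958400 - 6652800 + 1663200 - 332640 + 55440 - 7920 + 990 - 110 + 11 - 1 = 14684570. Product = 12376 × 14684570 = 181736238320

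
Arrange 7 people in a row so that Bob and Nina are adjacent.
Treat as block: (7-1)! × 2! = 720 × 2 = 1440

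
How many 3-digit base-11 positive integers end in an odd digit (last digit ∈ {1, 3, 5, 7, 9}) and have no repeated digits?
Last∈{1,3,5,7,9}. Last=0: 0. Last nonzero: 5×9×P(9,1) = 405. Total = 405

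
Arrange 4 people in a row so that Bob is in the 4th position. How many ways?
Fix one position: (4-1)! = 6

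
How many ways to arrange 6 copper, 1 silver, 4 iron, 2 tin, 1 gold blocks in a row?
14! / (6! × 1! × 4! × 2! × 1!) = 2522520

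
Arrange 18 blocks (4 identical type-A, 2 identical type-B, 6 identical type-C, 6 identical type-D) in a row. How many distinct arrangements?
18! / (4! × 2! × 6! × 6!) = 257297040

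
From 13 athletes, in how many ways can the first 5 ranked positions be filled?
P(13,5) = 13!/(13-5)! = 154440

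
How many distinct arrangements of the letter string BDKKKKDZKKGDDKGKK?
17! / (4! × 1! × 9! × 2! × 1!) = 20420400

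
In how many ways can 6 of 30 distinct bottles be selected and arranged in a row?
P(30,6) = 30!/(30-6)! = 427518000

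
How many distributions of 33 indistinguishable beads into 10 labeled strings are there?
C(33+10-1, 10-1) = C(42, 9) = 445891810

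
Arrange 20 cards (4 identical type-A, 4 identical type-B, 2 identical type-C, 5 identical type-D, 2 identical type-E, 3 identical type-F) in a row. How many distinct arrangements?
20! / (4! × 4! × 2! × 5! × 2! × 3!) = 1466593128000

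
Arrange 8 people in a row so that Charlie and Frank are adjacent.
Treat as block: (8-1)! × 2! = 5040 × 2 = 10080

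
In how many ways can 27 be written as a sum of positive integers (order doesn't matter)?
Pentagonal recurrence p(n) = p(n-1) + p(n-2) - p(n-5) - p(n-7) + p(n-12) + p(n-15) - ... gives p(0..26) = 1, 1, 2, 3, 5, 7, 11, 15, 22, 30, 42, 56, 77, 101, 135, 176, 231, 297, 385, 490, 627, 792, 1002, 1255, 1575, 1958, 2436. p(27) = p(26) + p(25) - p(22) - p(20) + p(15) + p(12) - p(5) - p(1) = 2436 + 1958 - 1002 - 627 + 176 + 77 - 7 - 1 = 3010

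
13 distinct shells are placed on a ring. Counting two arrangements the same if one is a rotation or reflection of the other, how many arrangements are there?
(13-1)!/2 = 479001600/2 = 239500800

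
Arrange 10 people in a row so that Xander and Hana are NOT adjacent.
Total - adjacent = 10! - (10-1)!×2 = 3628800 - 725760 = 2903040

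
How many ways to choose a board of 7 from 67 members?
C(67,7) = 67!/(7!×60!) = 869648208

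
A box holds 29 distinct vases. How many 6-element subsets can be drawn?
C(29,6) = 29!/(6!×23!) = 475020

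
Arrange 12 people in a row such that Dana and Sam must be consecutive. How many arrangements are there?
Treat the 2 as one block: (12-2+1)! × 2! = 39916800 × 2 = 79833600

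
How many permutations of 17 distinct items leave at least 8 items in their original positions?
Exactly j fixed points: C(17,j)·!(17-j); sum over j ≥ 8 (derangement numbers via !m = (m-1)·(!(m-1) + !(m-2)): !0..!9 = 1, 0, 1, 2, 9, 44, 265, 1854, 14833, 133496). Σ_{j=8}^{17} C(17,j)·!(17-j) = C(17,8)·!9 + C(17,9)·!8 + C(17,10)·!7 + C(17,11)·!6 + C(17,12)·!5 + C(17,13)·!4 + C(17,14)·!3 + C(17,15)·!2 + C(17,16)·!1 + C(17,17)·!0 = 24310·133496 + 24310·14833 + 19448·1854 + 12376·265 + 6188·44 + 2380·9 + 680·2 + 136·1 + 17·0 + 1·1 = 3645509411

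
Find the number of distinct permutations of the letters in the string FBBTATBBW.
9! / (1! × 1! × 1! × 2! × 4!) = 7560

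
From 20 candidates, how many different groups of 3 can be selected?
C(20,3) = 20!/(3!×17!) = 1140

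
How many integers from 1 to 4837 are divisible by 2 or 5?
⌊4837/2⌋ + ⌊4837/5⌋ - ⌊4837/10⌋ = 2418 + 967 - 483 = 2902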